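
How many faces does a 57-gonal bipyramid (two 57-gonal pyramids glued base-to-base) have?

114

A bipyramid over an n-gon has 2n triangular faces and n + 2 vertices: V = 57 + 2 = 59, E = 3·57 = 171, F = 2·57 = 114.
Check: V − E + F = 59 − 171 + 114 = 2.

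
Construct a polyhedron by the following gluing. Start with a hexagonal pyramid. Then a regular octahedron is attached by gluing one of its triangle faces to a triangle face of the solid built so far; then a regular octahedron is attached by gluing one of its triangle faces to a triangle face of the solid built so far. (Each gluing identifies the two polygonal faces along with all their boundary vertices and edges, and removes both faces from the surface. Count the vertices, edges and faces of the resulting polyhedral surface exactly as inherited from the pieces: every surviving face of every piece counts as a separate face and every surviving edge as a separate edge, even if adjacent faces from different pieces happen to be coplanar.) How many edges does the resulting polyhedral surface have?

30

A hexagonal pyramid: V=7, E=12, F=7.
Attach a regular octahedron (V=6, E=12, F=8) along a 3-gon: merge 3 vertices and 3 edges, delete both glued faces → V=10, E=21, F=13.
Attach a regular octahedron (V=6, E=12, F=8) along a 3-gon: merge 3 vertices and 3 edges, delete both glued faces → V=13, E=30, F=19.
Check: V − E + F = 13 − 30 + 19 = 2.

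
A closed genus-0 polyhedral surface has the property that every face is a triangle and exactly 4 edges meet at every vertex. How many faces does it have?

8

Each face has 3 edges and each edge borders two faces, so 2E = 3F.
Each vertex has degree 4, so 4V = 2E and hence V = 3F/4.
Euler: V − E + F = 2 ⇒ (3F/4) − (3F/2) + F = 2.
Multiply by 8: (6 − 12 + 8)F = 16, i.e. 2F = 16.
So F = 8, E = 3·8/2 = 12, V = 3·8/4 = 6.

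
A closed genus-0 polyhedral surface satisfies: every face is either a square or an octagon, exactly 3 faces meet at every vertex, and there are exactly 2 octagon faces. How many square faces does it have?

Let x be the number of squares; then F = 2 + x.
Edge–face incidences: 2E = 8·2 + 4·x = 16 + 4x.
Every vertex has degree 3, so 3V = 2E.
Euler: V − E + F = 2 ⇒ (2E)/3 − E + (2 + x) = 2.
Multiply by 6: 2·(2E) − 3·(2E) + 6·(2 + x) = 12, i.e. 12 + 6x − (16 + 4x) = 12.
Collecting terms: 2x − 4 = 12, so 2x = 16, so x = 8.
Then 2E = 16 + 4·8 = 48, so E = 24, V = 2E/3 = 16, F = 2 + 8 = 10.

8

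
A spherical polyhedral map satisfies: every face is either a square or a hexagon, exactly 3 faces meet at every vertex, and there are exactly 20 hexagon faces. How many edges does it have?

72

Let x be the number of squares; then F = 20 + x.
Edge–face incidences: 2E = 6·20 + 4·x = 120 + 4x.
Every vertex has degree 3, so 3V = 2E.
Euler: V − E + F = 2 ⇒ (2E)/3 − E + (20 + x) = 2.
Multiply by 6: 2·(2E) − 3·(2E) + 6·(20 + x) = 12, i.e. 120 + 6x − (120 + 4x) = 12.
Collecting terms: 2x = 12, so x = 6.
Then 2E = 120 + 4·6 = 144, so E = 72, V = 2E/3 = 48, F = 20 + 6 = 26.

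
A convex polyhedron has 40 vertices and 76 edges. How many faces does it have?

38

Here V − E + F = 2.
F = 2 − V + E = 2 − 40 + 76 = 38.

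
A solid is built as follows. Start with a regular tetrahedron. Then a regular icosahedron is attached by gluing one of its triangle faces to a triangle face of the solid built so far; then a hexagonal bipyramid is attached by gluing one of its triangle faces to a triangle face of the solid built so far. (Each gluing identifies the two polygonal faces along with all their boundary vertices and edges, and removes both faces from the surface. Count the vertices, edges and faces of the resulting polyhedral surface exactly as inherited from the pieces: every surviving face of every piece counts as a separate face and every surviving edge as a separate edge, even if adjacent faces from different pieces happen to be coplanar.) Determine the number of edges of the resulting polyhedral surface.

A regular tetrahedron: V=4, E=6, F=4.
Attach a regular icosahedron (V=12, E=30, F=20) along a 3-gon: merge 3 vertices and 3 edges, delete both glued faces → V=13, E=33, F=22.
Attach a hexagonal bipyramid (V=8, E=18, F=12) along a 3-gon: merge 3 vertices and 3 edges, delete both glued faces → V=18, E=48, F=32.
Check: V − E + F = 18 − 48 + 32 = 2.

48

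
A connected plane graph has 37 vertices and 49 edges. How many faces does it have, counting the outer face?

Euler's formula for a connected plane graph: V − E + F = 2, so F = 2 − 37 + 49 = 14.

14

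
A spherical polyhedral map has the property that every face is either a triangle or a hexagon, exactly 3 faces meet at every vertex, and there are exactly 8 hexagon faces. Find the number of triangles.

4

Let x be the number of triangles; then F = 8 + x.
Edge–face incidences: 2E = 6·8 + 3·x = 48 + 3x.
Every vertex has degree 3, so 3V = 2E.
Euler: V − E + F = 2 ⇒ (2E)/3 − E + (8 + x) = 2.
Multiply by 6: 2·(2E) − 3·(2E) + 6·(8 + x) = 12, i.e. 48 + 6x − (48 + 3x) = 12.
Collecting terms: 3x = 12, so x = 4.
Then 2E = 48 + 3·4 = 60, so E = 30, V = 2E/3 = 20, F = 8 + 4 = 12.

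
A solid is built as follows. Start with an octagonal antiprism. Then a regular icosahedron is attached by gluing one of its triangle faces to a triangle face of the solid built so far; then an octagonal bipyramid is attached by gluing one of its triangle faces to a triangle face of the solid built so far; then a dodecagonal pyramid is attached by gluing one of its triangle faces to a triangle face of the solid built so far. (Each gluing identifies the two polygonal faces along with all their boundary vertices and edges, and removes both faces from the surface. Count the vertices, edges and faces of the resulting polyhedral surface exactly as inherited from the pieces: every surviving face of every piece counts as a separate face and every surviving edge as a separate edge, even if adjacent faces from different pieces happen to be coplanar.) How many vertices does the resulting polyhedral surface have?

42

An octagonal antiprism: V=16, E=32, F=18.
Attach a regular icosahedron (V=12, E=30, F=20) along a 3-gon: merge 3 vertices and 3 edges, delete both glued faces → V=25, E=59, F=36.
Attach an octagonal bipyramid (V=10, E=24, F=16) along a 3-gon: merge 3 vertices and 3 edges, delete both glued faces → V=32, E=80, F=50.
Attach a dodecagonal pyramid (V=13, E=24, F=13) along a 3-gon: merge 3 vertices and 3 edges, delete both glued faces → V=42, E=101, F=61.
Check: V − E + F = 42 − 101 + 61 = 2.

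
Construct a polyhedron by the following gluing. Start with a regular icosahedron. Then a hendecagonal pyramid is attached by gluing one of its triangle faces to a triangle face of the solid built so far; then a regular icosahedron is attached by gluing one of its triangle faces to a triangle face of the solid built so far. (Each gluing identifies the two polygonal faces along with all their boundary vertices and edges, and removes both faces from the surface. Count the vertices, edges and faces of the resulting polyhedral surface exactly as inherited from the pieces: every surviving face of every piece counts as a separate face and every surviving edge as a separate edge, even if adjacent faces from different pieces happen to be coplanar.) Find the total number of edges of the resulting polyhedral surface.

A regular icosahedron: V=12, E=30, F=20.
Attach a hendecagonal pyramid (V=12, E=22, F=12) along a 3-gon: merge 3 vertices and 3 edges, delete both glued faces → V=21, E=49, F=30.
Attach a regular icosahedron (V=12, E=30, F=20) along a 3-gon: merge 3 vertices and 3 edges, delete both glued faces → V=30, E=76, F=48.
Check: V − E + F = 30 − 76 + 48 = 2.

76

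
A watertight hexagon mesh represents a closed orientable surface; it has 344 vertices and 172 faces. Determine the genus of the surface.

1

Every face is a hexagon, so 2E = 6·172 = 1032, giving E = 516.
χ = V − E + F = 344 − 516 + 172 = 0.
For a closed orientable surface χ = 2 − 2g, so g = (2 − (0))/2 = 1.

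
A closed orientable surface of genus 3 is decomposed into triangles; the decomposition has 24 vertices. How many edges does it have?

χ = 2 − 2·3 = -4, and every face is a triangle so 3F = 2E.
V − E + F = -4 with E = 3F/2 gives 24 − (3/2 − 1)·F = -4, so F = 56 and E = 84.

84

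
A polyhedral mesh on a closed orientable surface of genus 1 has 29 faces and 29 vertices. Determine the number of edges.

58

For a closed orientable surface of genus 1, χ = 2 − 2·1 = 0.
E = V + F − (0) = 29 + 29 − (0) = 58.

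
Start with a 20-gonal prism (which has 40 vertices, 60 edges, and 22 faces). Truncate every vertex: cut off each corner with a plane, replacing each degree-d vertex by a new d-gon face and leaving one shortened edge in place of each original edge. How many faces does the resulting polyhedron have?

Truncation replaces each original edge-end by a new vertex, so V′ = 2E = 120.
Each original edge survives, and each old vertex of degree d contributes d new edges; summing degrees gives Σd = 2E, so E′ = E + 2E = 3E = 180.
Each original face survives and each original vertex becomes one new face: F′ = F + V = 62.

62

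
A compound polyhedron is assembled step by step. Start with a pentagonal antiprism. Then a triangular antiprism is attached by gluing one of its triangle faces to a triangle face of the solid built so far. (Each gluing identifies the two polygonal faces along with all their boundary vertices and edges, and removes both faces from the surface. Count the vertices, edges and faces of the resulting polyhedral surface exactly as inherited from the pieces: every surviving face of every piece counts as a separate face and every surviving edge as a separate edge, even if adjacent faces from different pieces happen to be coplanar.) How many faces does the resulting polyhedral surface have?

18

A pentagonal antiprism: V=10, E=20, F=12.
Attach a triangular antiprism (V=6, E=12, F=8) along a 3-gon: merge 3 vertices and 3 edges, delete both glued faces → V=13, E=29, F=18.
Check: V − E + F = 13 − 29 + 18 = 2.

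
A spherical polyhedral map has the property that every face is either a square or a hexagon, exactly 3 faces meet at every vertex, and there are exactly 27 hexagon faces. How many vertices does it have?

Let x be the number of squares; then F = 27 + x.
Edge–face incidences: 2E = 6·27 + 4·x = 162 + 4x.
Every vertex has degree 3, so 3V = 2E.
Euler: V − E + F = 2 ⇒ (2E)/3 − E + (27 + x) = 2.
Multiply by 6: 2·(2E) − 3·(2E) + 6·(27 + x) = 12, i.e. 162 + 6x − (162 + 4x) = 12.
Collecting terms: 2x = 12, so x = 6.
Then 2E = 162 + 4·6 = 186, so E = 93, V = 2E/3 = 62, F = 27 + 6 = 33.

62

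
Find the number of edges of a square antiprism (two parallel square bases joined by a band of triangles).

16

An antiprism on an n-gon has two n-gon caps and 2n triangles: V = 2·4 = 8, E = 4·4 = 16, F = 2·4 + 2 = 10.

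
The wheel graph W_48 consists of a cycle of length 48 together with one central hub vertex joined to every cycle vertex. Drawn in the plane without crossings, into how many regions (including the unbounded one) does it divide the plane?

W_48 has V = 48 + 1 = 49 vertices and E = 2·48 = 96 edges.
By Euler's formula F = 2 − V + E = 2 − 49 + 96 = 49.

49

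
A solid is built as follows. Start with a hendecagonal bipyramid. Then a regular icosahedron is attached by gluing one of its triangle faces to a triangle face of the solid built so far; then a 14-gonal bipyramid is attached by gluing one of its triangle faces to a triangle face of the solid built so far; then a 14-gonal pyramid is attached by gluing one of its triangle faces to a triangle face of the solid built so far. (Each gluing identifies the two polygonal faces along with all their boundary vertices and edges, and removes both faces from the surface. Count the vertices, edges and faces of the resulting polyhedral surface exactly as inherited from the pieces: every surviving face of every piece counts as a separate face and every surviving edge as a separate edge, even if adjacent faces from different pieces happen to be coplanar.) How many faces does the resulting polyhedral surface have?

79

A hendecagonal bipyramid: V=13, E=33, F=22.
Attach a regular icosahedron (V=12, E=30, F=20) along a 3-gon: merge 3 vertices and 3 edges, delete both glued faces → V=22, E=60, F=40.
Attach a 14-gonal bipyramid (V=16, E=42, F=28) along a 3-gon: merge 3 vertices and 3 edges, delete both glued faces → V=35, E=99, F=66.
Attach a 14-gonal pyramid (V=15, E=28, F=15) along a 3-gon: merge 3 vertices and 3 edges, delete both glued faces → V=47, E=124, F=79.
Check: V − E + F = 47 − 124 + 79 = 2.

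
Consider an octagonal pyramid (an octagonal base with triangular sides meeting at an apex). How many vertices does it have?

A pyramid on an n-gon base has one n-gon and n triangles: V = 8 + 1 = 9, E = 2·8 = 16, F = 8 + 1 = 9.

9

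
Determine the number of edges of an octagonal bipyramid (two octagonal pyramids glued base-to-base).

A bipyramid over an n-gon has 2n triangular faces and n + 2 vertices: V = 8 + 2 = 10, E = 3·8 = 24, F = 2·8 = 16.
Check: V − E + F = 10 − 24 + 16 = 2.

24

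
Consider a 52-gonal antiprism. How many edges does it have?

208

An antiprism on an n-gon has two n-gon caps and 2n triangles: V = 2·52 = 104, E = 4·52 = 208, F = 2·52 + 2 = 106.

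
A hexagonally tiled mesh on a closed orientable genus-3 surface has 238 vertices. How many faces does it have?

χ = 2 − 2·3 = -4, and every face is a hexagon so 6F = 2E.
V − E + F = -4 with E = 6F/2 gives 238 − (6/2 − 1)·F = -4, so F = 121 and E = 363.

121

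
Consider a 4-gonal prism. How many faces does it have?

A prism on an n-gon has two n-gon bases and n rectangular sides: V = 2·4 = 8, E = 3·4 = 12, F = 4 + 2 = 6.
Check: V − E + F = 8 − 12 + 6 = 2.

6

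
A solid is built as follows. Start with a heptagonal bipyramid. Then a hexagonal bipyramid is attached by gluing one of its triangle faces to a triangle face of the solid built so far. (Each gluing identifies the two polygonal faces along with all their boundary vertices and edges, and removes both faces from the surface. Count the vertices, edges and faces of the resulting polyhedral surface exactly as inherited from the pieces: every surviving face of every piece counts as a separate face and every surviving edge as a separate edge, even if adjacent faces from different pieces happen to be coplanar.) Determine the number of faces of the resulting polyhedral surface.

24

A heptagonal bipyramid: V=9, E=21, F=14.
Attach a hexagonal bipyramid (V=8, E=18, F=12) along a 3-gon: merge 3 vertices and 3 edges, delete both glued faces → V=14, E=36, F=24.
Check: V − E + F = 14 − 36 + 24 = 2.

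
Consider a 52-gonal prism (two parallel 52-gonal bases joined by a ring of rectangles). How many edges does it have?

156

A prism on an n-gon has two n-gon bases and n rectangular sides: V = 2·52 = 104, E = 3·52 = 156, F = 52 + 2 = 54.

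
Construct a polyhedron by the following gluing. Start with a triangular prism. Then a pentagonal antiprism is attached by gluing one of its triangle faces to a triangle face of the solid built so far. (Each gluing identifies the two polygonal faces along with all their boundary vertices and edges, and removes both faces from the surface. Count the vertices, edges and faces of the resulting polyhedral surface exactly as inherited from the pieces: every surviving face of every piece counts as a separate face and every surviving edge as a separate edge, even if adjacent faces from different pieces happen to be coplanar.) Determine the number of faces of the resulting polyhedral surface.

15

A triangular prism: V=6, E=9, F=5.
Attach a pentagonal antiprism (V=10, E=20, F=12) along a 3-gon: merge 3 vertices and 3 edges, delete both glued faces → V=13, E=26, F=15.
Check: V − E + F = 13 − 26 + 15 = 2.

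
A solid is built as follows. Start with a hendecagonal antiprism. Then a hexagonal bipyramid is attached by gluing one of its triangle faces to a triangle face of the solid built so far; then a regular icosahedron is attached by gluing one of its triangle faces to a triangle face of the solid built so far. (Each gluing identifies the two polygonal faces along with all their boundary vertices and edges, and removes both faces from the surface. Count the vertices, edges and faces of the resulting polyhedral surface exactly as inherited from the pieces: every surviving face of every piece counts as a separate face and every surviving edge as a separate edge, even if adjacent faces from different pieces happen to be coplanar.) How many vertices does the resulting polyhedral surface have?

A hendecagonal antiprism: V=22, E=44, F=24.
Attach a hexagonal bipyramid (V=8, E=18, F=12) along a 3-gon: merge 3 vertices and 3 edges, delete both glued faces → V=27, E=59, F=34.
Attach a regular icosahedron (V=12, E=30, F=20) along a 3-gon: merge 3 vertices and 3 edges, delete both glued faces → V=36, E=86, F=52.
Check: V − E + F = 36 − 86 + 52 = 2.

36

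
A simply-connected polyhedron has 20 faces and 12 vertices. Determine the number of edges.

30

Here V − E + F = 2.
E = V + F − (2) = 12 + 20 − (2) = 30.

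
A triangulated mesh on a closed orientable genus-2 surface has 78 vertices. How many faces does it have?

160

χ = 2 − 2·2 = -2, and every face is a triangle so 3F = 2E.
V − E + F = -2 with E = 3F/2 gives 78 − (3/2 − 1)·F = -2, so F = 160 and E = 240.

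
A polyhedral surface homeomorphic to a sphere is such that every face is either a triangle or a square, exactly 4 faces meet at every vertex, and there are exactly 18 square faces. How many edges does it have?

48

Let x be the number of triangles; then F = 18 + x.
Edge–face incidences: 2E = 4·18 + 3·x = 72 + 3x.
Every vertex has degree 4, so 4V = 2E.
Euler: V − E + F = 2 ⇒ (2E)/4 − E + (18 + x) = 2.
Multiply by 8: 2·(2E) − 4·(2E) + 8·(18 + x) = 16, i.e. 144 + 8x − 2·(72 + 3x) = 16.
Collecting terms: 2x = 16, so x = 8.
Then 2E = 72 + 3·8 = 96, so E = 48, V = 2E/4 = 24, F = 18 + 8 = 26.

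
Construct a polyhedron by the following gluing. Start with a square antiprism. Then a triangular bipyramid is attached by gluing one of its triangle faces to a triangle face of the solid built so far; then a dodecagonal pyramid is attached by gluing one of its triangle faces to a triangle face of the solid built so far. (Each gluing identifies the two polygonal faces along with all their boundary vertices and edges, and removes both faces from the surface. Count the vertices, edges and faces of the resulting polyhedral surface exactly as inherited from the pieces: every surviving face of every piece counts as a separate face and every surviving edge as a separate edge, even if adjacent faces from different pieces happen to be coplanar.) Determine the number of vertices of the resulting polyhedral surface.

A square antiprism: V=8, E=16, F=10.
Attach a triangular bipyramid (V=5, E=9, F=6) along a 3-gon: merge 3 vertices and 3 edges, delete both glued faces → V=10, E=22, F=14.
Attach a dodecagonal pyramid (V=13, E=24, F=13) along a 3-gon: merge 3 vertices and 3 edges, delete both glued faces → V=20, E=43, F=25.
Check: V − E + F = 20 − 43 + 25 = 2.

20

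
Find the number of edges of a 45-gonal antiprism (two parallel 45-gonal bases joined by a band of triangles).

180

An antiprism on an n-gon has two n-gon caps and 2n triangles: V = 2·45 = 90, E = 4·45 = 180, F = 2·45 + 2 = 92.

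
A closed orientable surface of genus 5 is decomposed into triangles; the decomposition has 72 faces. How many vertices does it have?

28

χ = 2 − 2·5 = -8, and every face is a triangle so 3F = 2E.
E = 3·72/2 = 108. Then V = -8 + E − F = -8 + 108 − 72 = 28.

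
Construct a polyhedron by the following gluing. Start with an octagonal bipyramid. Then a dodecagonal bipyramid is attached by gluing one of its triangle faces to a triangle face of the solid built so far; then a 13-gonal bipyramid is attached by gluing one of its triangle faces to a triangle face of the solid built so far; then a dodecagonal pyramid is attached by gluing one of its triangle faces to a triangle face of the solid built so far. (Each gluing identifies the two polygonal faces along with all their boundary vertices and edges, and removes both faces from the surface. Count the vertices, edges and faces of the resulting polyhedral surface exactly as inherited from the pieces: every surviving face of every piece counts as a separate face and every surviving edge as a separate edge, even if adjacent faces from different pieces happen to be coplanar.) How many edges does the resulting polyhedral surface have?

An octagonal bipyramid: V=10, E=24, F=16.
Attach a dodecagonal bipyramid (V=14, E=36, F=24) along a 3-gon: merge 3 vertices and 3 edges, delete both glued faces → V=21, E=57, F=38.
Attach a 13-gonal bipyramid (V=15, E=39, F=26) along a 3-gon: merge 3 vertices and 3 edges, delete both glued faces → V=33, E=93, F=62.
Attach a dodecagonal pyramid (V=13, E=24, F=13) along a 3-gon: merge 3 vertices and 3 edges, delete both glued faces → V=43, E=114, F=73.
Check: V − E + F = 43 − 114 + 73 = 2.

114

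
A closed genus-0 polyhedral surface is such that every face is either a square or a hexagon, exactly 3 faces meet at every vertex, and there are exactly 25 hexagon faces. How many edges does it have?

Let x be the number of squares; then F = 25 + x.
Edge–face incidences: 2E = 6·25 + 4·x = 150 + 4x.
Every vertex has degree 3, so 3V = 2E.
Euler: V − E + F = 2 ⇒ (2E)/3 − E + (25 + x) = 2.
Multiply by 6: 2·(2E) − 3·(2E) + 6·(25 + x) = 12, i.e. 150 + 6x − (150 + 4x) = 12.
Collecting terms: 2x = 12, so x = 6.
Then 2E = 150 + 4·6 = 174, so E = 87, V = 2E/3 = 58, F = 25 + 6 = 31.

87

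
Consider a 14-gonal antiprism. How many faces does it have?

30

An antiprism on an n-gon has two n-gon caps and 2n triangles: V = 2·14 = 28, E = 4·14 = 56, F = 2·14 + 2 = 30.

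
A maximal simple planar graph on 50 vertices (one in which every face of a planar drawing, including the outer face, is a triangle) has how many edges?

144

In a plane triangulation 3F = 2E and V − E + F = 2, so E = 3V − 6 = 3·50 − 6 = 144.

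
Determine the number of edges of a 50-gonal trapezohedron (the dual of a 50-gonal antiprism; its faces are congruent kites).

The n-trapezohedron (dual of the n-antiprism) has V = 2·50 + 2 = 102, E = 4·50 = 200, F = 2·50 = 100.

200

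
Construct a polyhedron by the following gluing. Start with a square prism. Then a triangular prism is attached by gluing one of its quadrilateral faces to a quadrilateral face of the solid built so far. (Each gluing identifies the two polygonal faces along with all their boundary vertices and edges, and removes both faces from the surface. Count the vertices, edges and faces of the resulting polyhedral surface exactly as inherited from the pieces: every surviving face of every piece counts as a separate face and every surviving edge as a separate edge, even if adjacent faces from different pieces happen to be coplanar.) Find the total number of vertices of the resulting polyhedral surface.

A square prism: V=8, E=12, F=6.
Attach a triangular prism (V=6, E=9, F=5) along a 4-gon: merge 4 vertices and 4 edges, delete both glued faces → V=10, E=17, F=9.
Check: V − E + F = 10 − 17 + 9 = 2.

10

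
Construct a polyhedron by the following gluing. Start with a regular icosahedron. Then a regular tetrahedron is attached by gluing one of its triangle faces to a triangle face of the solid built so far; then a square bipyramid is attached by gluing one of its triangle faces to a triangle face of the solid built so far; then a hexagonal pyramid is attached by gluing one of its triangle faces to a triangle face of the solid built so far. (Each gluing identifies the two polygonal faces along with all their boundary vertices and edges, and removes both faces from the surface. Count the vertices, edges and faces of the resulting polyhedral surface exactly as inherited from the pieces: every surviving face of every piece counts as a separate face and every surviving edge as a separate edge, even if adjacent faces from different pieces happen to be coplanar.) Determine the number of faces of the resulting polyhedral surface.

A regular icosahedron: V=12, E=30, F=20.
Attach a regular tetrahedron (V=4, E=6, F=4) along a 3-gon: merge 3 vertices and 3 edges, delete both glued faces → V=13, E=33, F=22.
Attach a square bipyramid (V=6, E=12, F=8) along a 3-gon: merge 3 vertices and 3 edges, delete both glued faces → V=16, E=42, F=28.
Attach a hexagonal pyramid (V=7, E=12, F=7) along a 3-gon: merge 3 vertices and 3 edges, delete both glued faces → V=20, E=51, F=33.
Check: V − E + F = 20 − 51 + 33 = 2.

33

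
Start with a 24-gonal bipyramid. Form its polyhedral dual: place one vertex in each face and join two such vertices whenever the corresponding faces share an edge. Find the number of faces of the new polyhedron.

26

The base solid has V = 26, E = 72, F = 48.
The dual swaps V and F and preserves E: V′ = F = 48, E′ = E = 72, F′ = V = 26.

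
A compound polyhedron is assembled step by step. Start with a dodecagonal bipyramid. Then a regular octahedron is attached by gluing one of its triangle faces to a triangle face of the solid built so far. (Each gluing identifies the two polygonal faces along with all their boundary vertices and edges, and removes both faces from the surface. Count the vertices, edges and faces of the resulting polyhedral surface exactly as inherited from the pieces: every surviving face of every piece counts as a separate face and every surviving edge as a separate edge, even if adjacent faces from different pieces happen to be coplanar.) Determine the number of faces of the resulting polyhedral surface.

30

A dodecagonal bipyramid: V=14, E=36, F=24.
Attach a regular octahedron (V=6, E=12, F=8) along a 3-gon: merge 3 vertices and 3 edges, delete both glued faces → V=17, E=45, F=30.
Check: V − E + F = 17 − 45 + 30 = 2.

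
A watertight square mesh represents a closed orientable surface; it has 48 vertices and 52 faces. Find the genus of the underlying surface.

Every face is a square, so 2E = 4·52 = 208, giving E = 104.
χ = V − E + F = 48 − 104 + 52 = -4.
For a closed orientable surface χ = 2 − 2g, so g = (2 − (-4))/2 = 3.

3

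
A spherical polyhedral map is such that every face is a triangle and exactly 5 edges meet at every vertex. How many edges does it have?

30

Each face has 3 edges and each edge borders two faces, so 2E = 3F.
Each vertex has degree 5, so 5V = 2E and hence V = 3F/5.
Euler: V − E + F = 2 ⇒ (3F/5) − (3F/2) + F = 2.
Multiply by 10: (6 − 15 + 10)F = 20, i.e. 1F = 20.
So F = 20, E = 3·20/2 = 30, V = 3·20/5 = 12.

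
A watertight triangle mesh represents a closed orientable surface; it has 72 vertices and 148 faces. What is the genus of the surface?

Every face is a triangle, so 2E = 3·148 = 444, giving E = 222.
χ = V − E + F = 72 − 222 + 148 = -2.
For a closed orientable surface χ = 2 − 2g, so g = (2 − (-2))/2 = 2.

2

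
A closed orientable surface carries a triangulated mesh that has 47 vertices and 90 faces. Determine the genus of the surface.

Every face is a triangle, so 2E = 3·90 = 270, giving E = 135.
χ = V − E + F = 47 − 135 + 90 = 2.
For a closed orientable surface χ = 2 − 2g, so g = (2 − (2))/2 = 0.

0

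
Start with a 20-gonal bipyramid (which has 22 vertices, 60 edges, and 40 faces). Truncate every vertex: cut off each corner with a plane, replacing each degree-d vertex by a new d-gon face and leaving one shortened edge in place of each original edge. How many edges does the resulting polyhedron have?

180

Truncation replaces each original edge-end by a new vertex, so V′ = 2E = 120.
Each original edge survives, and each old vertex of degree d contributes d new edges; summing degrees gives Σd = 2E, so E′ = E + 2E = 3E = 180.
Each original face survives and each original vertex becomes one new face: F′ = F + V = 62.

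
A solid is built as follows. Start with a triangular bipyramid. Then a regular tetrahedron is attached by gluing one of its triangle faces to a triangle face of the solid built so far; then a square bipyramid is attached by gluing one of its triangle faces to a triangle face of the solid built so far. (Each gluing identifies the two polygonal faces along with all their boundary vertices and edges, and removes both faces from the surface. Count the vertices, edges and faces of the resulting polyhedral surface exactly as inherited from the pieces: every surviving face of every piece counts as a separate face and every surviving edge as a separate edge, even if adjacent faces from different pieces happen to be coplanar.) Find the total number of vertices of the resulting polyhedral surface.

9

A triangular bipyramid: V=5, E=9, F=6.
Attach a regular tetrahedron (V=4, E=6, F=4) along a 3-gon: merge 3 vertices and 3 edges, delete both glued faces → V=6, E=12, F=8.
Attach a square bipyramid (V=6, E=12, F=8) along a 3-gon: merge 3 vertices and 3 edges, delete both glued faces → V=9, E=21, F=14.
Check: V − E + F = 9 − 21 + 14 = 2.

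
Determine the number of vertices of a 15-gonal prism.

A prism on an n-gon has two n-gon bases and n rectangular sides: V = 2·15 = 30, E = 3·15 = 45, F = 15 + 2 = 17.

30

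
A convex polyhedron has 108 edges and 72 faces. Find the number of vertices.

38

Here V − E + F = 2.
V = 2 + E − F = 2 + 108 − 72 = 38.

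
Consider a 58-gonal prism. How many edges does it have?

A prism on an n-gon has two n-gon bases and n rectangular sides: V = 2·58 = 116, E = 3·58 = 174, F = 58 + 2 = 60.
Check: V − E + F = 116 − 174 + 60 = 2.

174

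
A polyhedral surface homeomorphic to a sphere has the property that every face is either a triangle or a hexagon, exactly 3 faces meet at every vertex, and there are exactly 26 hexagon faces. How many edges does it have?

Let x be the number of triangles; then F = 26 + x.
Edge–face incidences: 2E = 6·26 + 3·x = 156 + 3x.
Every vertex has degree 3, so 3V = 2E.
Euler: V − E + F = 2 ⇒ (2E)/3 − E + (26 + x) = 2.
Multiply by 6: 2·(2E) − 3·(2E) + 6·(26 + x) = 12, i.e. 156 + 6x − (156 + 3x) = 12.
Collecting terms: 3x = 12, so x = 4.
Then 2E = 156 + 3·4 = 168, so E = 84, V = 2E/3 = 56, F = 26 + 4 = 30.

84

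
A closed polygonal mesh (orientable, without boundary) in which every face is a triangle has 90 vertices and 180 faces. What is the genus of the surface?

Every face is a triangle, so 2E = 3·180 = 540, giving E = 270.
χ = V − E + F = 90 − 270 + 180 = 0.
For a closed orientable surface χ = 2 − 2g, so g = (2 − (0))/2 = 1.

1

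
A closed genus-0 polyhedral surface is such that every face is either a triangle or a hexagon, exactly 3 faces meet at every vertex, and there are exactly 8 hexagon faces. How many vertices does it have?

Let x be the number of triangles; then F = 8 + x.
Edge–face incidences: 2E = 6·8 + 3·x = 48 + 3x.
Every vertex has degree 3, so 3V = 2E.
Euler: V − E + F = 2 ⇒ (2E)/3 − E + (8 + x) = 2.
Multiply by 6: 2·(2E) − 3·(2E) + 6·(8 + x) = 12, i.e. 48 + 6x − (48 + 3x) = 12.
Collecting terms: 3x = 12, so x = 4.
Then 2E = 48 + 3·4 = 60, so E = 30, V = 2E/3 = 20, F = 8 + 4 = 12.

20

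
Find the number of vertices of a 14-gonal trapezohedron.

30

The n-trapezohedron (dual of the n-antiprism) has V = 2·14 + 2 = 30, E = 4·14 = 56, F = 2·14 = 28.
Check: V − E + F = 30 − 56 + 28 = 2.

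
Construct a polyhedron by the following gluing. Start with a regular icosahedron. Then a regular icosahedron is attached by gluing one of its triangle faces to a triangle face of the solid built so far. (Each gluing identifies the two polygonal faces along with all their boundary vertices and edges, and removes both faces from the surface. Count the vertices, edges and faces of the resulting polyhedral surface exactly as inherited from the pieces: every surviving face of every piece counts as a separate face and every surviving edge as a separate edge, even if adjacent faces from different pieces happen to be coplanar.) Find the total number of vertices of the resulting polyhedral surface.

A regular icosahedron: V=12, E=30, F=20.
Attach a regular icosahedron (V=12, E=30, F=20) along a 3-gon: merge 3 vertices and 3 edges, delete both glued faces → V=21, E=57, F=38.
Check: V − E + F = 21 − 57 + 38 = 2.

21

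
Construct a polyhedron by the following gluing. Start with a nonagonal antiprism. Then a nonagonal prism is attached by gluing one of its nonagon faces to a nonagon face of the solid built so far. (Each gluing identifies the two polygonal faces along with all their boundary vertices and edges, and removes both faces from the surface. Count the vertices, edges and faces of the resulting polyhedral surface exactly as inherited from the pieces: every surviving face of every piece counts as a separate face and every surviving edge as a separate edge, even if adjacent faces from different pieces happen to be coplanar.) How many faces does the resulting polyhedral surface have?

29

A nonagonal antiprism: V=18, E=36, F=20.
Attach a nonagonal prism (V=18, E=27, F=11) along a 9-gon: merge 9 vertices and 9 edges, delete both glued faces → V=27, E=54, F=29.
Check: V − E + F = 27 − 54 + 29 = 2.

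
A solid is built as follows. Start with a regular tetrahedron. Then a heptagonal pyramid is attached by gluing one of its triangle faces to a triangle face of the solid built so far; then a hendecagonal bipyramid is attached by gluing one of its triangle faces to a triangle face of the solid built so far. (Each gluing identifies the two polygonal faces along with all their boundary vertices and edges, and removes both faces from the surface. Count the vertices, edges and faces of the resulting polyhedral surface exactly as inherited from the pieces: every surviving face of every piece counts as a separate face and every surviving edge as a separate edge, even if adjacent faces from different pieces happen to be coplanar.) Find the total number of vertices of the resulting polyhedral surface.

19

A regular tetrahedron: V=4, E=6, F=4.
Attach a heptagonal pyramid (V=8, E=14, F=8) along a 3-gon: merge 3 vertices and 3 edges, delete both glued faces → V=9, E=17, F=10.
Attach a hendecagonal bipyramid (V=13, E=33, F=22) along a 3-gon: merge 3 vertices and 3 edges, delete both glued faces → V=19, E=47, F=30.
Check: V − E + F = 19 − 47 + 30 = 2.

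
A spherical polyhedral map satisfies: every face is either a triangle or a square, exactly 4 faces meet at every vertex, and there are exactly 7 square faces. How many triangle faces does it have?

Let x be the number of triangles; then F = 7 + x.
Edge–face incidences: 2E = 4·7 + 3·x = 28 + 3x.
Every vertex has degree 4, so 4V = 2E.
Euler: V − E + F = 2 ⇒ (2E)/4 − E + (7 + x) = 2.
Multiply by 8: 2·(2E) − 4·(2E) + 8·(7 + x) = 16, i.e. 56 + 8x − 2·(28 + 3x) = 16.
Collecting terms: 2x = 16, so x = 8.
Then 2E = 28 + 3·8 = 52, so E = 26, V = 2E/4 = 13, F = 7 + 8 = 15.

8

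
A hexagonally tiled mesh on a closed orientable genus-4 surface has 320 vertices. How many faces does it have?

χ = 2 − 2·4 = -6, and every face is a hexagon so 6F = 2E.
V − E + F = -6 with E = 6F/2 gives 320 − (6/2 − 1)·F = -6, so F = 163 and E = 489.

163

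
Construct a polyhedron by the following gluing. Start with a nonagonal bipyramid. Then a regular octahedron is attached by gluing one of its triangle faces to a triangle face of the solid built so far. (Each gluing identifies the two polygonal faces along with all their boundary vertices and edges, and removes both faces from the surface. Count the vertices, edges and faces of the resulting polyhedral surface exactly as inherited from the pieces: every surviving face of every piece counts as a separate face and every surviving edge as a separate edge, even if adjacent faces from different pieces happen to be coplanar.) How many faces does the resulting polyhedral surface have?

24

A nonagonal bipyramid: V=11, E=27, F=18.
Attach a regular octahedron (V=6, E=12, F=8) along a 3-gon: merge 3 vertices and 3 edges, delete both glued faces → V=14, E=36, F=24.
Check: V − E + F = 14 − 36 + 24 = 2.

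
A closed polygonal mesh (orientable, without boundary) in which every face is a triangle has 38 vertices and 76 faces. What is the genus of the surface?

Every face is a triangle, so 2E = 3·76 = 228, giving E = 114.
χ = V − E + F = 38 − 114 + 76 = 0.
For a closed orientable surface χ = 2 − 2g, so g = (2 − (0))/2 = 1.

1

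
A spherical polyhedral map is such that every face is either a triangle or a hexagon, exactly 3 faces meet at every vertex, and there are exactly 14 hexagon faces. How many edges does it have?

48

Let x be the number of triangles; then F = 14 + x.
Edge–face incidences: 2E = 6·14 + 3·x = 84 + 3x.
Every vertex has degree 3, so 3V = 2E.
Euler: V − E + F = 2 ⇒ (2E)/3 − E + (14 + x) = 2.
Multiply by 6: 2·(2E) − 3·(2E) + 6·(14 + x) = 12, i.e. 84 + 6x − (84 + 3x) = 12.
Collecting terms: 3x = 12, so x = 4.
Then 2E = 84 + 3·4 = 96, so E = 48, V = 2E/3 = 32, F = 14 + 4 = 18.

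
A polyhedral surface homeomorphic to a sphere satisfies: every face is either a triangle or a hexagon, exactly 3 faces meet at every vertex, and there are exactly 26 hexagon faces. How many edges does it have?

84

Let x be the number of triangles; then F = 26 + x.
Edge–face incidences: 2E = 6·26 + 3·x = 156 + 3x.
Every vertex has degree 3, so 3V = 2E.
Euler: V − E + F = 2 ⇒ (2E)/3 − E + (26 + x) = 2.
Multiply by 6: 2·(2E) − 3·(2E) + 6·(26 + x) = 12, i.e. 156 + 6x − (156 + 3x) = 12.
Collecting terms: 3x = 12, so x = 4.
Then 2E = 156 + 3·4 = 168, so E = 84, V = 2E/3 = 56, F = 26 + 4 = 30.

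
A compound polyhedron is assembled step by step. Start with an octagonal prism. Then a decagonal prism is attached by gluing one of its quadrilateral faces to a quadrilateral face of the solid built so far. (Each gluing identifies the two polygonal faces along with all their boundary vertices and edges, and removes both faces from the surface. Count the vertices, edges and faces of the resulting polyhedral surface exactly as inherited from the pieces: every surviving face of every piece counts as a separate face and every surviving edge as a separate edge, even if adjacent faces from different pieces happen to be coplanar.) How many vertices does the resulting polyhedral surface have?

32

An octagonal prism: V=16, E=24, F=10.
Attach a decagonal prism (V=20, E=30, F=12) along a 4-gon: merge 4 vertices and 4 edges, delete both glued faces → V=32, E=50, F=20.
Check: V − E + F = 32 − 50 + 20 = 2.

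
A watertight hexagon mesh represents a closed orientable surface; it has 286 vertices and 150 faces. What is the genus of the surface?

Every face is a hexagon, so 2E = 6·150 = 900, giving E = 450.
χ = V − E + F = 286 − 450 + 150 = -14.
For a closed orientable surface χ = 2 − 2g, so g = (2 − (-14))/2 = 8.

8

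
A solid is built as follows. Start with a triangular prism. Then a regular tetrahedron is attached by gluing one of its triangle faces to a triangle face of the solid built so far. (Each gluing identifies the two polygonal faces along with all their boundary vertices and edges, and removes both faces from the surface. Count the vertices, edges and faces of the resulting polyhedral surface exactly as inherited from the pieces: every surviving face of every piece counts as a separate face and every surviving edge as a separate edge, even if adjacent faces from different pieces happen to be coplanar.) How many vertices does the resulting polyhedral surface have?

7

A triangular prism: V=6, E=9, F=5.
Attach a regular tetrahedron (V=4, E=6, F=4) along a 3-gon: merge 3 vertices and 3 edges, delete both glued faces → V=7, E=12, F=7.
Check: V − E + F = 7 − 12 + 7 = 2.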